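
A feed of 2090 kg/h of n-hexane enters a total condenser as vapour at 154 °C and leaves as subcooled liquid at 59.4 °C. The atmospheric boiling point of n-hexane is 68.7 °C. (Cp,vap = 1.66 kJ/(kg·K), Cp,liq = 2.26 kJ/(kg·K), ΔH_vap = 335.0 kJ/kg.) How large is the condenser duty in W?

Q_c = 289000 W

vapour 154→68.7 °C: -141.6 kJ/kg
condensation at 68.7 °C: -335 kJ/kg
liquid 68.7→59.4 °C: -21.018 kJ/kg
Δh = -141.6 + -335 + -21.018 = -497.62 kJ/kg
Q = ṁ·Δh = 2090 kg/h × -497.62 kJ/kg = -1.04e+06 kJ/h
|Q| = 288.89 kW = 288890 W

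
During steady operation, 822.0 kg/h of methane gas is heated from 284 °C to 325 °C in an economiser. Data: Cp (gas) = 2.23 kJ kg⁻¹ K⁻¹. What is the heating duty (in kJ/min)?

Q = 1250 kJ/min

Q = ṁ·Cp·ΔT = 822.0 × 2.23 × (325 − 284) = 75155 kJ/h
Converting: 75155 / 3600 s = 20.877 kW
Heating duty = 1252.6 kJ/min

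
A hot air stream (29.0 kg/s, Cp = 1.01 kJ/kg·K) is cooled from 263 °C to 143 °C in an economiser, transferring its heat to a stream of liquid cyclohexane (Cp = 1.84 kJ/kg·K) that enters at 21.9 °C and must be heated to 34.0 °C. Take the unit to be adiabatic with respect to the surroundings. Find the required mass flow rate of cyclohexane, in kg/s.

Heat released by hot stream: Q = 29.0 × 1.01 × (263 − 143) = 3514.8 kJ/s
Energy balance on cold side (adiabatic exchanger): Q = ṁ_c·Cp_c·(T_c,out − T_c,in)
ṁ_c = 3514.8 / [1.84 × (34.0 − 21.9)] = 157.87 kg/s

ṁ_c = 158 kg/s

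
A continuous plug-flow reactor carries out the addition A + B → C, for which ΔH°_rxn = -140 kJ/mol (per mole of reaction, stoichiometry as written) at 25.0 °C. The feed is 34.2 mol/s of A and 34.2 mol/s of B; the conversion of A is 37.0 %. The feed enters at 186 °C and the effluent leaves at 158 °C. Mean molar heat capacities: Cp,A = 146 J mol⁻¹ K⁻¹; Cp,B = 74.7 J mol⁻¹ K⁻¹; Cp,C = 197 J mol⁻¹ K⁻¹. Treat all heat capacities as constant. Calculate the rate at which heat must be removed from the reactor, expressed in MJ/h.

Extent of reaction ξ = 0.370 × 34.2 = 12.654 mol/s
Reaction term: ξ·ΔH°_rxn = 12.654 × -140 = -1771.6 kJ/s
Sensible, feed 186→25 °C: -1215.2 kJ/s
Outlet flows (mol/s): A 21.546, B 21.546, C 12.654
Sensible, products 25→158 °C: 963.99 kJ/s
Q = ΔH = -2022.8 kJ/s = -2022.8 kW
Heat removed = 7282 MJ/h

Q_out = 7280 MJ/h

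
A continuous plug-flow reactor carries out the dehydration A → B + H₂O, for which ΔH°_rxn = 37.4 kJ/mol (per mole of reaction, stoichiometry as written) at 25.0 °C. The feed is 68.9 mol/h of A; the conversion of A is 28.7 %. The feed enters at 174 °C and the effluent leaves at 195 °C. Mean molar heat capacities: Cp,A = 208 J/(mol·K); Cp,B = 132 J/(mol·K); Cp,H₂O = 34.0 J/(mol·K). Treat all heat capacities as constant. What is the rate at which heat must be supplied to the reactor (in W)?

Extent of reaction ξ = 0.287 × 68.9 = 19.774 mol/h
Reaction term: ξ·ΔH°_rxn = 19.774 × 37.4 = 739.56 kJ/h
Sensible, feed 174→25 °C: -2135.3 kJ/h
Outlet flows (mol/h): A 49.126, B 19.774, H₂O 19.774
Sensible, products 25→195 °C: 2295.1 kJ/h
Q = ΔH = 899.33 kJ/h = 0.24981 kW
Heat supplied = 249.81 W

Q_in = 250 W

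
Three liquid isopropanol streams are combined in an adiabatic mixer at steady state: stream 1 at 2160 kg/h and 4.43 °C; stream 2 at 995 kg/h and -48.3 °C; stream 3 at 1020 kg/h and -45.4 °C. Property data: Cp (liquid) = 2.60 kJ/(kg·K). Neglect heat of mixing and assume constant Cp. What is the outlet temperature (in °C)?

Energy balance with Q = 0: Σ ṁᵢCp,ᵢ(T_out − Tᵢ) = 0
Σ ṁᵢCp,ᵢTᵢ = 2160×2.60×4.43 + 995×2.60×-48.3 + 1020×2.60×-45.4 = -220470
Σ ṁᵢCp,ᵢ = 2160×2.60 + 995×2.60 + 1020×2.60 = 10855
T_out = -220470 / 10855 = -20.311 °C

T_out = -20.3 °C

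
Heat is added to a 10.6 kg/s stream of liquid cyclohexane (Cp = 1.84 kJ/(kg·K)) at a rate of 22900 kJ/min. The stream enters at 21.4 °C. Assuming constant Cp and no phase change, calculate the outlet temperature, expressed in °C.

T_out = 41.0 °C

Q = 22900 kJ/min = 381.67 kJ/s
ΔT = Q/(ṁ·Cp) = 381.67/(10.6×1.84) = 19.569 K
T_out = 21.4 + 19.569 = 40.969 °C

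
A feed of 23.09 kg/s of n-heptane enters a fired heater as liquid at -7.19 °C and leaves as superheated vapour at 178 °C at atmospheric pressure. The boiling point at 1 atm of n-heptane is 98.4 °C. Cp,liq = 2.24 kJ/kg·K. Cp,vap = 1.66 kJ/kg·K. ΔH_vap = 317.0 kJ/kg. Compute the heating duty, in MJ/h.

Q = 57000 MJ/h

liquid -7.19→98.4 °C: 236.52 kJ/kg
vaporisation at 98.4 °C: 317 kJ/kg
vapour 98.4→178 °C: 132.14 kJ/kg
Δh = 236.52 + 317 + 132.14 = 685.66 kJ/kg
Q = ṁ·Δh = 23.09 kg/s × 685.66 kJ/kg = 15832 kJ/s
|Q| = 15832 kW = 56995 MJ/h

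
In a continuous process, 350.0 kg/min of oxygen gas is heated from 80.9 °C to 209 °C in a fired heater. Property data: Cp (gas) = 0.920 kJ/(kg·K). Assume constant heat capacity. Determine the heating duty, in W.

Q = ṁ·Cp·ΔT = 350.0 × 0.920 × (209 − 80.9) = 41248 kJ/min
Converting: 41248 / 60 s = 687.47 kW
Heating duty = 687470 W

Q = 687000 W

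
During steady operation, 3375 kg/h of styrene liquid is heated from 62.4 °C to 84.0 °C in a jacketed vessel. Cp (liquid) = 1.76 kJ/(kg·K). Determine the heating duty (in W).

Q = ṁ·Cp·ΔT = 3375 × 1.76 × (84.0 − 62.4) = 128300 kJ/h
Converting: 128300 / 3600 s = 35.64 kW
Heating duty = 35640 W

Q = 35600 W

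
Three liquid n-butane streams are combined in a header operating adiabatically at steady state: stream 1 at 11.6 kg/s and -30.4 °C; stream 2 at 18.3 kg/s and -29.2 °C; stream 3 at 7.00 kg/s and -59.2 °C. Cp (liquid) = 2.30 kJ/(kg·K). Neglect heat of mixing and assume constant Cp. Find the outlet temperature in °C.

T_out = -35.3 °C

Adiabatic, steady state ⇒ Σ ṁᵢCp,ᵢ(T_out − Tᵢ) = 0
T_out = Σ ṁᵢCp,ᵢTᵢ / Σ ṁᵢCp,ᵢ
      = -2993.2 / 84.87 = -35.268 °C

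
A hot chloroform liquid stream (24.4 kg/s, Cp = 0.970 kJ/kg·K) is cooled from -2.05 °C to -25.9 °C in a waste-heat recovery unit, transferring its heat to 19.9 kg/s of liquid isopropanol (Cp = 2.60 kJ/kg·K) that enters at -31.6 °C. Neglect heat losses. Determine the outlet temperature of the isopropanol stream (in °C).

T_c,out = -20.7 °C

Heat released by hot stream: Q = 24.4 × 0.970 × (-2.05 − -25.9) = 564.48 kJ/s
Energy balance on cold side (adiabatic exchanger): Q = ṁ_c·Cp_c·(T_c,out − T_c,in)
T_c,out = -31.6 + 564.48/(19.9 × 2.60) = -20.69 °C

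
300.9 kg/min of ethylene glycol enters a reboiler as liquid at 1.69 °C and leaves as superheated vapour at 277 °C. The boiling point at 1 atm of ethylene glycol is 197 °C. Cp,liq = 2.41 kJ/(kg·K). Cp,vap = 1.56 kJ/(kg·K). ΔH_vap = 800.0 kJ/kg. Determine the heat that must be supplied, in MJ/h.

Q = 25200 MJ/h

liquid 1.69→197 °C: 470.7 kJ/kg
vaporisation at 197 °C: 800 kJ/kg
vapour 197→277 °C: 124.8 kJ/kg
Δh = 470.7 + 800 + 124.8 = 1395.5 kJ/kg
Q = ṁ·Δh = 300.9 kg/min × 1395.5 kJ/kg = 419910 kJ/min
|Q| = 6998.4 kW = 25194 MJ/h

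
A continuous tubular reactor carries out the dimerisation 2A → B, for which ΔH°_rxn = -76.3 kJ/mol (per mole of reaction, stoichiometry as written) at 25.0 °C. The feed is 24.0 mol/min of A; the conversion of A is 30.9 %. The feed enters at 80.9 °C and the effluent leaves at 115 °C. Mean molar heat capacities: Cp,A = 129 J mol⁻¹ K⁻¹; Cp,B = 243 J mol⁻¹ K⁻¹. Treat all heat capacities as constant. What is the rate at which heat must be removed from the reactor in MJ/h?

Extent of reaction ξ = 0.309 × 24.0 / 2 = 3.708 mol/min
Reaction term: ξ·ΔH°_rxn = 3.708 × -76.3 = -282.92 kJ/min
Sensible, feed 80.9→25 °C: -173.07 kJ/min
Outlet flows (mol/min): A 16.584, B 3.708
Sensible, products 25→115 °C: 273.63 kJ/min
Q = ΔH = -182.35 kJ/min = -3.0392 kW
Heat removed = 10.941 MJ/h

Q_out = 10.9 MJ/h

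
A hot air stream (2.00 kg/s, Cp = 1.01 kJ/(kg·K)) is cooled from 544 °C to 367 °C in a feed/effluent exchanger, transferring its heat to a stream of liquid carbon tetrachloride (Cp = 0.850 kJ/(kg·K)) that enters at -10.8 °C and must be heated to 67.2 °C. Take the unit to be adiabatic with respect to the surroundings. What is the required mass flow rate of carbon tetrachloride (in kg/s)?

ṁ_c = 5.39 kg/s

Heat released by hot stream: Q = 2.00 × 1.01 × (544 − 367) = 357.54 kJ/s
Energy balance on cold side (adiabatic exchanger): Q = ṁ_c·Cp_c·(T_c,out − T_c,in)
ṁ_c = 357.54 / [0.850 × (67.2 − -10.8)] = 5.3928 kg/s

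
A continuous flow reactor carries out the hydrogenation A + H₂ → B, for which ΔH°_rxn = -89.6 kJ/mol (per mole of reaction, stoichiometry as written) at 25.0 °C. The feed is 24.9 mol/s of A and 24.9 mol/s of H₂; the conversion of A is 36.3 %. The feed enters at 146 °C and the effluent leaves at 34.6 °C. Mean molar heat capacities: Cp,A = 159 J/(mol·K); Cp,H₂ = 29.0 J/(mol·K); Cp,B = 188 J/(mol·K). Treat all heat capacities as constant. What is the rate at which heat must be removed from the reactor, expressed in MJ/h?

Q_out = 4790 MJ/h

Extent of reaction ξ = 0.363 × 24.9 = 9.0387 mol/s
Reaction term: ξ·ΔH°_rxn = 9.0387 × -89.6 = -809.87 kJ/s
Sensible, feed 146→25 °C: -566.43 kJ/s
Outlet flows (mol/s): A 15.861, H₂ 15.861, B 9.0387
Sensible, products 25→34.6 °C: 44.94 kJ/s
Q = ΔH = -1331.4 kJ/s = -1331.4 kW
Heat removed = 4792.9 MJ/h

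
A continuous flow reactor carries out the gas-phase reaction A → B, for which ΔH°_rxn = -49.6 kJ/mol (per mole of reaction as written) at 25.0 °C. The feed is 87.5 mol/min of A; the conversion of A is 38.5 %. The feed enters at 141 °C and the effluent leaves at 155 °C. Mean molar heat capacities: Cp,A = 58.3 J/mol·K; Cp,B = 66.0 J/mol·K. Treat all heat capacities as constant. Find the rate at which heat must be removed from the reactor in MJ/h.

Q_out = 93.9 MJ/h

Extent of reaction ξ = 0.385 × 87.5 = 33.688 mol/min
Reaction term: ξ·ΔH°_rxn = 33.688 × -49.6 = -1670.9 kJ/min
Sensible, feed 141→25 °C: -591.75 kJ/min
Outlet flows (mol/min): A 53.812, B 33.688
Sensible, products 25→155 °C: 696.88 kJ/min
Q = ΔH = -1565.8 kJ/min = -26.096 kW
Heat removed = 93.946 MJ/h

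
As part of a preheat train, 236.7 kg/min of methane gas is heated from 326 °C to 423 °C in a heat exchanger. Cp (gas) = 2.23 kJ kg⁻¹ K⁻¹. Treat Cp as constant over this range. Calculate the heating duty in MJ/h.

Q = 3070 MJ/h

Q = ṁ·Cp·ΔT = 236.7 × 2.23 × (423 − 326) = 51201 kJ/min
Converting: 51201 / 60 s = 853.34 kW
Heating duty = 3072 MJ/h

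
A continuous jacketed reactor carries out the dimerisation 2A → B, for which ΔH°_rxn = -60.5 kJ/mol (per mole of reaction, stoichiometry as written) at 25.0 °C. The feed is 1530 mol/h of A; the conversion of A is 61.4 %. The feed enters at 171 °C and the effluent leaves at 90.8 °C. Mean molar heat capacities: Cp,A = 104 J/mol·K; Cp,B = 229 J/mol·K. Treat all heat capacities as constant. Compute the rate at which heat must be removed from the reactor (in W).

Q_out = 11300 W

Extent of reaction ξ = 0.614 × 1530 / 2 = 469.71 mol/h
Reaction term: ξ·ΔH°_rxn = 469.71 × -60.5 = -28417 kJ/h
Sensible, feed 171→25 °C: -23232 kJ/h
Outlet flows (mol/h): A 590.58, B 469.71
Sensible, products 25→90.8 °C: 11119 kJ/h
Q = ΔH = -40530 kJ/h = -11.258 kW
Heat removed = 11258 W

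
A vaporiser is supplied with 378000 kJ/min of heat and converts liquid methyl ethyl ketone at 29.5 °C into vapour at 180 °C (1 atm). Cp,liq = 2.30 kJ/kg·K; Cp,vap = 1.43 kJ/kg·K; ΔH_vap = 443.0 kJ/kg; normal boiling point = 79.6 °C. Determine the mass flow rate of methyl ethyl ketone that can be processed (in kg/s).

Δh = 2.30×(79.6−29.5) + 443.0 + 1.43×(180−79.6) = 701.8 kJ/kg
Q = 378000 kJ/min = 6300 kJ/s = 6300 kJ/s
ṁ = Q/Δh = 6300 / 701.8 = 8.9769 kg/s

ṁ = 8.98 kg/s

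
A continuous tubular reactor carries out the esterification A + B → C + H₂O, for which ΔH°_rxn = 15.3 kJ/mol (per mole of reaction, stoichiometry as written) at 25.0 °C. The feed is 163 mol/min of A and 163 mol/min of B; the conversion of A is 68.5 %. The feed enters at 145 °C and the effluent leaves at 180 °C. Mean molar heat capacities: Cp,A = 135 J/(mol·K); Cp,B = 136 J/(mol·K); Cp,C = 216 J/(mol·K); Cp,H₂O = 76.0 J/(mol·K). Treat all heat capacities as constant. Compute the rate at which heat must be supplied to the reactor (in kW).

Q_in = 60.3 kW

Extent of reaction ξ = 0.685 × 163 = 111.66 mol/min
Reaction term: ξ·ΔH°_rxn = 111.66 × 15.3 = 1708.3 kJ/min
Sensible, feed 145→25 °C: -5300.8 kJ/min
Outlet flows (mol/min): A 51.345, B 51.345, C 111.66, H₂O 111.66
Sensible, products 25→180 °C: 7210.3 kJ/min
Q = ΔH = 3617.8 kJ/min = 60.297 kW
Heat supplied = 60.297 kW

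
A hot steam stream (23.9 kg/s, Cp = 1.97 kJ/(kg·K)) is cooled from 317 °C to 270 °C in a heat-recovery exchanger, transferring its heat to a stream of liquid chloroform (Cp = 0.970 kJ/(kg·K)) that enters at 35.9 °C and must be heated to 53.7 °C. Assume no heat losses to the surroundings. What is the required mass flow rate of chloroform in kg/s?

Heat released by hot stream: Q = 23.9 × 1.97 × (317 − 270) = 2212.9 kJ/s
Energy balance on cold side (adiabatic exchanger): Q = ṁ_c·Cp_c·(T_c,out − T_c,in)
ṁ_c = 2212.9 / [0.970 × (53.7 − 35.9)] = 128.17 kg/s

ṁ_c = 128 kg/s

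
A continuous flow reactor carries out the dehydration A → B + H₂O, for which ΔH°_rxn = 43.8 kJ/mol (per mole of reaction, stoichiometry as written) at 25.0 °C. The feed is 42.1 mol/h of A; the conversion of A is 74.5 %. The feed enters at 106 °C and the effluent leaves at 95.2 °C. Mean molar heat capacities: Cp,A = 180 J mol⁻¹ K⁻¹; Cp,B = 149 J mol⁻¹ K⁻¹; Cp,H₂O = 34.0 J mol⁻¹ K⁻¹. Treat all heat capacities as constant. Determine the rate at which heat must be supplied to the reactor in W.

Extent of reaction ξ = 0.745 × 42.1 = 31.364 mol/h
Reaction term: ξ·ΔH°_rxn = 31.364 × 43.8 = 1373.8 kJ/h
Sensible, feed 106→25 °C: -613.82 kJ/h
Outlet flows (mol/h): A 10.736, B 31.364, H₂O 31.364
Sensible, products 25→95.2 °C: 538.58 kJ/h
Q = ΔH = 1298.5 kJ/h = 0.3607 kW
Heat supplied = 360.7 W

Q_in = 361 W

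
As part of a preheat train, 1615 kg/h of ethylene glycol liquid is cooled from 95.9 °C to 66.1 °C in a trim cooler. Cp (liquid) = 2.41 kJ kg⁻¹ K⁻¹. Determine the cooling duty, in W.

Q_c = 32200 W

Q = ṁ·Cp·ΔT = 1615 × 2.41 × (66.1 − 95.9) = -115990 kJ/h
Converting: 115990 / 3600 s = 32.218 kW
Cooling duty = 32218 W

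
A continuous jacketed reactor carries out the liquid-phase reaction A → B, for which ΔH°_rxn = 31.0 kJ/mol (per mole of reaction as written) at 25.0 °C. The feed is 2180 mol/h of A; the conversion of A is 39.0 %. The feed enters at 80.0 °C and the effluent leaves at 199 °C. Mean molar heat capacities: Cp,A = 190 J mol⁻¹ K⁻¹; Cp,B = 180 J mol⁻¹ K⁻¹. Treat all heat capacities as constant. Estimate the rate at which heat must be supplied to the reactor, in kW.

Extent of reaction ξ = 0.390 × 2180 = 850.2 mol/h
Reaction term: ξ·ΔH°_rxn = 850.2 × 31.0 = 26356 kJ/h
Sensible, feed 80.0→25 °C: -22781 kJ/h
Outlet flows (mol/h): A 1329.8, B 850.2
Sensible, products 25→199 °C: 70591 kJ/h
Q = ΔH = 74167 kJ/h = 20.602 kW
Heat supplied = 20.602 kW

Q_in = 20.6 kW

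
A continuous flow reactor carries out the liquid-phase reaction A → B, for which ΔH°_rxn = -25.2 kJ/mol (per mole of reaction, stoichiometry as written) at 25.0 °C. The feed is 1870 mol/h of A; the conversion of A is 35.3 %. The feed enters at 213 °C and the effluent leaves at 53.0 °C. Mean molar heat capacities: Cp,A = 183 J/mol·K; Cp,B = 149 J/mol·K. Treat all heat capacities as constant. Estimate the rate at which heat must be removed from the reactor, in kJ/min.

Q_out = 1200 kJ/min

Extent of reaction ξ = 0.353 × 1870 = 660.11 mol/h
Reaction term: ξ·ΔH°_rxn = 660.11 × -25.2 = -16635 kJ/h
Sensible, feed 213→25 °C: -64335 kJ/h
Outlet flows (mol/h): A 1209.9, B 660.11
Sensible, products 25→53.0 °C: 8953.5 kJ/h
Q = ΔH = -72017 kJ/h = -20.005 kW
Heat removed = 1200.3 kJ/min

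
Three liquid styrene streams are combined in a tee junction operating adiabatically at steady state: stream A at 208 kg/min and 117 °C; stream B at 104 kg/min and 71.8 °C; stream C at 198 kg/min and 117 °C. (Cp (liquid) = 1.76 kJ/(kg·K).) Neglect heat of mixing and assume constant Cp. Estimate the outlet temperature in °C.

Energy balance with Q = 0: Σ ṁᵢCp,ᵢ(T_out − Tᵢ) = 0
T_out = Σ ṁᵢCp,ᵢTᵢ / Σ ṁᵢCp,ᵢ
      = 96746 / 897.6 = 107.78 °C

T_out = 108 °C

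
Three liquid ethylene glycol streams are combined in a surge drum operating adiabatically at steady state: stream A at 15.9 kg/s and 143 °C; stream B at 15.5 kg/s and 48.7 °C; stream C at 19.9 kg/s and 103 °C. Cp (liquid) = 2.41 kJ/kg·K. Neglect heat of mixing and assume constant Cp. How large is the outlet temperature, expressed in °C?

T_out = 99.0 °C

No heat crosses the boundary, so H_out = H_in.
T_out = Σ ṁᵢCp,ᵢTᵢ / Σ ṁᵢCp,ᵢ
      = 12239 / 123.63 = 98.991 °C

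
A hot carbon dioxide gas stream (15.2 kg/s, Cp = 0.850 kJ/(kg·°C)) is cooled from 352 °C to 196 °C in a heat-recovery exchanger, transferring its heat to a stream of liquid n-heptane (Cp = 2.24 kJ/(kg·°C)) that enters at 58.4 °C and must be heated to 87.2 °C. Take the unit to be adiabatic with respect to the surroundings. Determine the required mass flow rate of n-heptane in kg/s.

Heat released by hot stream: Q = 15.2 × 0.850 × (352 − 196) = 2015.5 kJ/s
Energy balance on cold side (adiabatic exchanger): Q = ṁ_c·Cp_c·(T_c,out − T_c,in)
ṁ_c = 2015.5 / [2.24 × (87.2 − 58.4)] = 31.243 kg/s

ṁ_c = 31.2 kg/s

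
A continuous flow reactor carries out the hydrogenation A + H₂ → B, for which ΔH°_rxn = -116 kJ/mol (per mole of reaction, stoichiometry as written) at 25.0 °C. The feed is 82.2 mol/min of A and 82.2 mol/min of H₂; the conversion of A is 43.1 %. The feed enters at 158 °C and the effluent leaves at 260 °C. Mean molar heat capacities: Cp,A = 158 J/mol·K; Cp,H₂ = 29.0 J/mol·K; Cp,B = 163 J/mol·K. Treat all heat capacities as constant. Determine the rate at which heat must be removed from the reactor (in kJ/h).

Extent of reaction ξ = 0.431 × 82.2 = 35.428 mol/min
Reaction term: ξ·ΔH°_rxn = 35.428 × -116 = -4109.7 kJ/min
Sensible, feed 158→25 °C: -2044.4 kJ/min
Outlet flows (mol/min): A 46.772, H₂ 46.772, B 35.428
Sensible, products 25→260 °C: 3412.5 kJ/min
Q = ΔH = -2741.6 kJ/min = -45.693 kW
Heat removed = 164500 kJ/h

Q_out = 164000 kJ/h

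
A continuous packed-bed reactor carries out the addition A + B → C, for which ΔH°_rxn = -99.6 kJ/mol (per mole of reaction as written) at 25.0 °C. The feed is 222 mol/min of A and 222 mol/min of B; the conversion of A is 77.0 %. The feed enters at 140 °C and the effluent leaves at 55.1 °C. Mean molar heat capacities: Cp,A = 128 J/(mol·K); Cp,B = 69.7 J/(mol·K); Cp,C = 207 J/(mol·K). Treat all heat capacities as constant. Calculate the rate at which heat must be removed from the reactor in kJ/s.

Q_out = 345 kJ/s

Extent of reaction ξ = 0.770 × 222 = 170.94 mol/min
Reaction term: ξ·ΔH°_rxn = 170.94 × -99.6 = -17026 kJ/min
Sensible, feed 140→25 °C: -5047.3 kJ/min
Outlet flows (mol/min): A 51.06, B 51.06, C 170.94
Sensible, products 25→55.1 °C: 1368.9 kJ/min
Q = ΔH = -20704 kJ/min = -345.07 kW
Heat removed = 345.07 kJ/s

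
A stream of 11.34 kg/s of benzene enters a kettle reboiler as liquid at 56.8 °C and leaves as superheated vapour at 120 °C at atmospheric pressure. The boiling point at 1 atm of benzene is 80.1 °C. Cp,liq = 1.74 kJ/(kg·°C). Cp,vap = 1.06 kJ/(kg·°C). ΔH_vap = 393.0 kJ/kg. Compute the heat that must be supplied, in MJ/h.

liquid 56.8→80.1 °C: 40.542 kJ/kg
vaporisation at 80.1 °C: 393 kJ/kg
vapour 80.1→120 °C: 42.294 kJ/kg
Δh = 40.542 + 393 + 42.294 = 475.84 kJ/kg
Q = ṁ·Δh = 11.34 kg/s × 475.84 kJ/kg = 5396 kJ/s
|Q| = 5396 kW = 19426 MJ/h

Q = 19400 MJ/h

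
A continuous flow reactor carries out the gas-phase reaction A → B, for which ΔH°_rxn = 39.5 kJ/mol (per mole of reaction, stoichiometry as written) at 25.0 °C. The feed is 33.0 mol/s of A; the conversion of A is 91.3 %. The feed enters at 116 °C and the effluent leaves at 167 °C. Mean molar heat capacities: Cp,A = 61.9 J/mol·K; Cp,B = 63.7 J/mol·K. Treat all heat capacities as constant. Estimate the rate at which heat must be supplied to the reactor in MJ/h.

Extent of reaction ξ = 0.913 × 33.0 = 30.129 mol/s
Reaction term: ξ·ΔH°_rxn = 30.129 × 39.5 = 1190.1 kJ/s
Sensible, feed 116→25 °C: -185.89 kJ/s
Outlet flows (mol/s): A 2.871, B 30.129
Sensible, products 25→167 °C: 297.76 kJ/s
Q = ΔH = 1302 kJ/s = 1302 kW
Heat supplied = 4687.1 MJ/h

Q_in = 4690 MJ/h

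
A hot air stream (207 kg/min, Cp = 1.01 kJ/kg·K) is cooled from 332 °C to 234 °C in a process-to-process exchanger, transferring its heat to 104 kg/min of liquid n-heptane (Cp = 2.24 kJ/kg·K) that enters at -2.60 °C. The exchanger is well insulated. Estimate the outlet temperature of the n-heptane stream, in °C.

T_c,out = 85.4 °C

Heat released by hot stream: Q = 207 × 1.01 × (332 − 234) = 20489 kJ/min
Energy balance on cold side (adiabatic exchanger): Q = ṁ_c·Cp_c·(T_c,out − T_c,in)
T_c,out = -2.60 + 20489/(104 × 2.24) = 85.35 °C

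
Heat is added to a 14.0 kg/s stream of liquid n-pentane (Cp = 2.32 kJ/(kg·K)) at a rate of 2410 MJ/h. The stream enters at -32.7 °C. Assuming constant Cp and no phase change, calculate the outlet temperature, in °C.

Q = 2410 MJ/h = 669.44 kJ/s
ΔT = Q/(ṁ·Cp) = 669.44/(14.0×2.32) = 20.611 K
T_out = -32.7 + 20.611 = -12.089 °C

T_out = -12.1 °C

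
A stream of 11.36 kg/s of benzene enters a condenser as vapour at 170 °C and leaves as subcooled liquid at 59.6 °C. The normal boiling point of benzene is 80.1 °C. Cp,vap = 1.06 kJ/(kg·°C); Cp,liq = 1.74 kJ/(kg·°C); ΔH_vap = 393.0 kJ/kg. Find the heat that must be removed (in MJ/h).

vapour 170→80.1 °C: -95.294 kJ/kg
condensation at 80.1 °C: -393 kJ/kg
liquid 80.1→59.6 °C: -35.67 kJ/kg
Δh = -95.294 + -393 + -35.67 = -523.96 kJ/kg
Q = ṁ·Δh = 11.36 kg/s × -523.96 kJ/kg = -5952.2 kJ/s
|Q| = 5952.2 kW = 21428 MJ/h

Q_c = 21400 MJ/h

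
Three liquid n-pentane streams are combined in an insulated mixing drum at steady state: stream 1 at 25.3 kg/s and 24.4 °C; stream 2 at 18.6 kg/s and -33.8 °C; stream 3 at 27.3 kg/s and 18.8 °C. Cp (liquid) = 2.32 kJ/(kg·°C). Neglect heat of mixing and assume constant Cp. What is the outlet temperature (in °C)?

Adiabatic, steady state ⇒ Σ ṁᵢCp,ᵢ(T_out − Tᵢ) = 0
T_out = Σ ṁᵢCp,ᵢTᵢ / Σ ṁᵢCp,ᵢ
      = 1164.4 / 165.18 = 7.0489 °C

T_out = 7.05 °C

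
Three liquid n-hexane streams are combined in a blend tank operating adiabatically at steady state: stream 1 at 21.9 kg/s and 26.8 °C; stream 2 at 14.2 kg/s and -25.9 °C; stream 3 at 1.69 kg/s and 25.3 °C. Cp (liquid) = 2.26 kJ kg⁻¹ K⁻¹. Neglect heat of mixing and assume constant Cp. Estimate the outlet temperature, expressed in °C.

No heat crosses the boundary, so H_out = H_in.
Σ ṁᵢCp,ᵢTᵢ = 21.9×2.26×26.8 + 14.2×2.26×-25.9 + 1.69×2.26×25.3 = 591.89
Σ ṁᵢCp,ᵢ = 21.9×2.26 + 14.2×2.26 + 1.69×2.26 = 85.405
T_out = 591.89 / 85.405 = 6.9303 °C

T_out = 6.93 °C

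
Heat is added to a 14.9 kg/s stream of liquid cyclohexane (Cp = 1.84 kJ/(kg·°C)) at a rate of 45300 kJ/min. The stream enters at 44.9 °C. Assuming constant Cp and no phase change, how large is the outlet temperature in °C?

Q = 45300 kJ/min = 755 kJ/s
ΔT = Q/(ṁ·Cp) = 755/(14.9×1.84) = 27.539 K
T_out = 44.9 + 27.539 = 72.439 °C

T_out = 72.4 °C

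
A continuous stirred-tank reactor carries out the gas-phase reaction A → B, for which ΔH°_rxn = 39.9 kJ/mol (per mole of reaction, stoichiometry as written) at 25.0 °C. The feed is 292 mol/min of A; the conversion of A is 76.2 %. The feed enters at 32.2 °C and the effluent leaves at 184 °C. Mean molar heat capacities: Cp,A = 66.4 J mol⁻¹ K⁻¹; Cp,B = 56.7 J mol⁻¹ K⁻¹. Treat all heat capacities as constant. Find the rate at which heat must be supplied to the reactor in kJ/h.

Extent of reaction ξ = 0.762 × 292 = 222.5 mol/min
Reaction term: ξ·ΔH°_rxn = 222.5 × 39.9 = 8877.9 kJ/min
Sensible, feed 32.2→25 °C: -139.6 kJ/min
Outlet flows (mol/min): A 69.496, B 222.5
Sensible, products 25→184 °C: 2739.7 kJ/min
Q = ΔH = 11478 kJ/min = 191.3 kW
Heat supplied = 688680 kJ/h

Q_in = 689000 kJ/h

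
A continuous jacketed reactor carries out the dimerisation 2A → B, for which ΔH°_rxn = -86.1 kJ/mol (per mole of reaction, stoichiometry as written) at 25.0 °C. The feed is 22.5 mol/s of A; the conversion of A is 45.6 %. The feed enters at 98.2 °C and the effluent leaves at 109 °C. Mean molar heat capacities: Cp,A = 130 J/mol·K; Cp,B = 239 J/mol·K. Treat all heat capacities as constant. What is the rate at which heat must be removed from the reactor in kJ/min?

Q_out = 25100 kJ/min

Extent of reaction ξ = 0.456 × 22.5 / 2 = 5.13 mol/s
Reaction term: ξ·ΔH°_rxn = 5.13 × -86.1 = -441.69 kJ/s
Sensible, feed 98.2→25 °C: -214.11 kJ/s
Outlet flows (mol/s): A 12.24, B 5.13
Sensible, products 25→109 °C: 236.65 kJ/s
Q = ΔH = -419.15 kJ/s = -419.15 kW
Heat removed = 25149 kJ/min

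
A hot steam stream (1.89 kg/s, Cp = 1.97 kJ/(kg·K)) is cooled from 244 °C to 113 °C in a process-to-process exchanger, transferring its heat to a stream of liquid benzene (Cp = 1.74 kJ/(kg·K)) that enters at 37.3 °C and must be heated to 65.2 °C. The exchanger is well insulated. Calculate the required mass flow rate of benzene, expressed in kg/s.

Heat released by hot stream: Q = 1.89 × 1.97 × (244 − 113) = 487.75 kJ/s
Energy balance on cold side (adiabatic exchanger): Q = ṁ_c·Cp_c·(T_c,out − T_c,in)
ṁ_c = 487.75 / [1.74 × (65.2 − 37.3)] = 10.047 kg/s

ṁ_c = 10.0 kg/s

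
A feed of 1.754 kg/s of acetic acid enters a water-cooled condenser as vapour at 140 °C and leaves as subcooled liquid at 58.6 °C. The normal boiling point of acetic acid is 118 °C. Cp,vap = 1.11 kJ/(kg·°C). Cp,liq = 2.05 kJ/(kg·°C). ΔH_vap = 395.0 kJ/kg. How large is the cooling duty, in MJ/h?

vapour 140→118 °C: -24.42 kJ/kg
condensation at 118 °C: -395 kJ/kg
liquid 118→58.6 °C: -121.77 kJ/kg
Δh = -24.42 + -395 + -121.77 = -541.19 kJ/kg
Q = ṁ·Δh = 1.754 kg/s × -541.19 kJ/kg = -949.25 kJ/s
|Q| = 949.25 kW = 3417.3 MJ/h

Q_c = 3420 MJ/h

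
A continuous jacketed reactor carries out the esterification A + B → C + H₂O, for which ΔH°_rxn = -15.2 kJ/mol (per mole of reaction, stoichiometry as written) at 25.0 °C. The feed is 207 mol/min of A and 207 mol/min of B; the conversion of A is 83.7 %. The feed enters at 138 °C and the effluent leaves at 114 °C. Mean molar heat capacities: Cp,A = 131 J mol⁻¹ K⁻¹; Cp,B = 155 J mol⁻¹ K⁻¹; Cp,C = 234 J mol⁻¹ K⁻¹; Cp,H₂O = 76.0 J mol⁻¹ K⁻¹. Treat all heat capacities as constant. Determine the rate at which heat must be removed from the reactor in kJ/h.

Extent of reaction ξ = 0.837 × 207 = 173.26 mol/min
Reaction term: ξ·ΔH°_rxn = 173.26 × -15.2 = -2633.5 kJ/min
Sensible, feed 138→25 °C: -6689.8 kJ/min
Outlet flows (mol/min): A 33.741, B 33.741, C 173.26, H₂O 173.26
Sensible, products 25→114 °C: 5639.1 kJ/min
Q = ΔH = -3684.3 kJ/min = -61.405 kW
Heat removed = 221060 kJ/h

Q_out = 221000 kJ/h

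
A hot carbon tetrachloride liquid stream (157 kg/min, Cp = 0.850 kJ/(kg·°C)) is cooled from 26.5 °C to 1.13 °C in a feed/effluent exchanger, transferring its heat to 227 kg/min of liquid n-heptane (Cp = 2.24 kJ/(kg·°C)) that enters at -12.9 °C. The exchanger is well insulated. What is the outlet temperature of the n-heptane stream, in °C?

T_c,out = -6.24 °C

Heat released by hot stream: Q = 157 × 0.850 × (26.5 − 1.13) = 3385.6 kJ/min
Energy balance on cold side (adiabatic exchanger): Q = ṁ_c·Cp_c·(T_c,out − T_c,in)
T_c,out = -12.9 + 3385.6/(227 × 2.24) = -6.2417 °C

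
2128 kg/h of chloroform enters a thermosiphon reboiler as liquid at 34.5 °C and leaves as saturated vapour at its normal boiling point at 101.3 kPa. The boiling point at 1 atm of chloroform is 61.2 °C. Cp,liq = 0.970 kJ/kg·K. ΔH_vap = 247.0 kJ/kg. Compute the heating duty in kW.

liquid 34.5→61.2 °C: 25.899 kJ/kg
vaporisation at 61.2 °C: 247 kJ/kg
Δh = 25.899 + 247 = 272.9 kJ/kg
Q = ṁ·Δh = 2128 kg/h × 272.9 kJ/kg = 580730 kJ/h
|Q| = 161.31 kW

Q = 161 kW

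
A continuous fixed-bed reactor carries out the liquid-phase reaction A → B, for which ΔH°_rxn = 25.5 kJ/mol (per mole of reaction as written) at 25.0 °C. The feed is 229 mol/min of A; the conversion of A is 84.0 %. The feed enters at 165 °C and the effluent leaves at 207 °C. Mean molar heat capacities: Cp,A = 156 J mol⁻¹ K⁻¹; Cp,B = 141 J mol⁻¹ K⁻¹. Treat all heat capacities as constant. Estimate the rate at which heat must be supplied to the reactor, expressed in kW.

Extent of reaction ξ = 0.840 × 229 = 192.36 mol/min
Reaction term: ξ·ΔH°_rxn = 192.36 × 25.5 = 4905.2 kJ/min
Sensible, feed 165→25 °C: -5001.4 kJ/min
Outlet flows (mol/min): A 36.64, B 192.36
Sensible, products 25→207 °C: 5976.6 kJ/min
Q = ΔH = 5880.4 kJ/min = 98.007 kW
Heat supplied = 98.007 kW

Q_in = 98.0 kW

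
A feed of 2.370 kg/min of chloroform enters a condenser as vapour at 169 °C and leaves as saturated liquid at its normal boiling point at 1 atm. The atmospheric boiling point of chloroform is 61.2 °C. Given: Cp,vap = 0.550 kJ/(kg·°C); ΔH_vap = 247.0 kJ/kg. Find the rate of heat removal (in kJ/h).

vapour 169→61.2 °C: -59.29 kJ/kg
condensation at 61.2 °C: -247 kJ/kg
Δh = -59.29 + -247 = -306.29 kJ/kg
Q = ṁ·Δh = 2.370 kg/min × -306.29 kJ/kg = -725.91 kJ/min
|Q| = 12.098 kW = 43554 kJ/h

Q_c = 43600 kJ/h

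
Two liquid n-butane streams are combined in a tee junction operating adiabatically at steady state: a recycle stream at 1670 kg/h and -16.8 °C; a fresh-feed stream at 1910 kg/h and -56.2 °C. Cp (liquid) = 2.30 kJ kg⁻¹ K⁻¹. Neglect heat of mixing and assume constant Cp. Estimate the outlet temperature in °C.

Adiabatic, steady state ⇒ Σ ṁᵢCp,ᵢ(T_out − Tᵢ) = 0
Σ ṁᵢCp,ᵢTᵢ = 1670×2.30×-16.8 + 1910×2.30×-56.2 = -311420
Σ ṁᵢCp,ᵢ = 1670×2.30 + 1910×2.30 = 8234
T_out = -311420 / 8234 = -37.821 °C

T_out = -37.8 °C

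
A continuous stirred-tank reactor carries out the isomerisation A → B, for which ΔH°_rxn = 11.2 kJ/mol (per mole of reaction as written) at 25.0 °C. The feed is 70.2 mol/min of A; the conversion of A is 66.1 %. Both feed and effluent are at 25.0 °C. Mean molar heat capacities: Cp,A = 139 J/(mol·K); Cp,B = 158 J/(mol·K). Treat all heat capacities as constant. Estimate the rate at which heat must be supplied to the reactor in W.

Q_in = 8660 W

Extent of reaction ξ = 0.661 × 70.2 = 46.402 mol/min
Reaction term: ξ·ΔH°_rxn = 46.402 × 11.2 = 519.7 kJ/min
Q = ΔH = 519.7 kJ/min = 8.6617 kW
Heat supplied = 8661.7 W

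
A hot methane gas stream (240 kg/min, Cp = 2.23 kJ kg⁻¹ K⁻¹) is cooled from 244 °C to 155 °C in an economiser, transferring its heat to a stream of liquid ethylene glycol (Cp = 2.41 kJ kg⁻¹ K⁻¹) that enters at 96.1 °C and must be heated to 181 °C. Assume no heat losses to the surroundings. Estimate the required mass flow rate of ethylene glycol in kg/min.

ṁ_c = 233 kg/min

Heat released by hot stream: Q = 240 × 2.23 × (244 − 155) = 47633 kJ/min
Energy balance on cold side (adiabatic exchanger): Q = ṁ_c·Cp_c·(T_c,out − T_c,in)
ṁ_c = 47633 / [2.41 × (181 − 96.1)] = 232.8 kg/min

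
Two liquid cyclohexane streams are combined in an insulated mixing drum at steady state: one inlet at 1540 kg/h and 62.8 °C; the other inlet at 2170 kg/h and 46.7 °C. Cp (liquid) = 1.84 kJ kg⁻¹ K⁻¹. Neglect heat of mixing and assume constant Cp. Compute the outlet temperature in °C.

No heat crosses the boundary, so H_out = H_in.
T_out = Σ ṁᵢCp,ᵢTᵢ / Σ ṁᵢCp,ᵢ
      = 364410 / 6826.4 = 53.383 °C

T_out = 53.4 °C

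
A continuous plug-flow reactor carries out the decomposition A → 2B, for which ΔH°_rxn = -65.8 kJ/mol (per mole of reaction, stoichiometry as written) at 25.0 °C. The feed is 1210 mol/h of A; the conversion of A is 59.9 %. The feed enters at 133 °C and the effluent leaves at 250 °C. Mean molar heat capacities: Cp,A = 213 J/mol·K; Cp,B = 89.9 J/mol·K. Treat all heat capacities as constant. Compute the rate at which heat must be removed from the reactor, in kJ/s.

Extent of reaction ξ = 0.599 × 1210 = 724.79 mol/h
Reaction term: ξ·ΔH°_rxn = 724.79 × -65.8 = -47691 kJ/h
Sensible, feed 133→25 °C: -27835 kJ/h
Outlet flows (mol/h): A 485.21, B 1449.6
Sensible, products 25→250 °C: 52575 kJ/h
Q = ΔH = -22951 kJ/h = -6.3753 kW
Heat removed = 6.3753 kJ/s

Q_out = 6.38 kJ/s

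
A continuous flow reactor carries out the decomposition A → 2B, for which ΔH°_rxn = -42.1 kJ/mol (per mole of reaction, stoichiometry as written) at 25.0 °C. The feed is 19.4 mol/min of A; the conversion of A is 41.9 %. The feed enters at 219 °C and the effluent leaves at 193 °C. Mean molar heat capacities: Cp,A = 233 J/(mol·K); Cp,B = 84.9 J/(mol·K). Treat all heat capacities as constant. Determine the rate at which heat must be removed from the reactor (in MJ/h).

Q_out = 32.8 MJ/h

Extent of reaction ξ = 0.419 × 19.4 = 8.1286 mol/min
Reaction term: ξ·ΔH°_rxn = 8.1286 × -42.1 = -342.21 kJ/min
Sensible, feed 219→25 °C: -876.92 kJ/min
Outlet flows (mol/min): A 11.271, B 16.257
Sensible, products 25→193 °C: 673.09 kJ/min
Q = ΔH = -546.05 kJ/min = -9.1008 kW
Heat removed = 32.763 MJ/h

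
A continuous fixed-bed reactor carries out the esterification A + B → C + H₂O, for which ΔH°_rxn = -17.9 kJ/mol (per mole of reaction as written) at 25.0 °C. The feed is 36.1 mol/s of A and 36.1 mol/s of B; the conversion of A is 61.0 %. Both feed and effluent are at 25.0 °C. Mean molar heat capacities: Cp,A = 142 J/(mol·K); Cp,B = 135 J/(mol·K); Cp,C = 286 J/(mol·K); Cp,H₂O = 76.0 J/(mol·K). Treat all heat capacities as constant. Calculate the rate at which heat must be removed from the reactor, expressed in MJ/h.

Q_out = 1420 MJ/h

Extent of reaction ξ = 0.610 × 36.1 = 22.021 mol/s
Reaction term: ξ·ΔH°_rxn = 22.021 × -17.9 = -394.18 kJ/s
Q = ΔH = -394.18 kJ/s = -394.18 kW
Heat removed = 1419 MJ/h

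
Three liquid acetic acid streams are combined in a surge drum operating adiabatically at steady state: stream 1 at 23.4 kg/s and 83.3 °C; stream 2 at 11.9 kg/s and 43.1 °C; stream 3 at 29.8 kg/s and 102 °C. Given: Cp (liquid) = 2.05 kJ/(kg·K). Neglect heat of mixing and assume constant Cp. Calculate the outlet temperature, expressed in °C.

Energy balance with Q = 0: Σ ṁᵢCp,ᵢ(T_out − Tᵢ) = 0
Σ ṁᵢCp,ᵢTᵢ = 23.4×2.05×83.3 + 11.9×2.05×43.1 + 29.8×2.05×102 = 11279
Σ ṁᵢCp,ᵢ = 23.4×2.05 + 11.9×2.05 + 29.8×2.05 = 133.45
T_out = 11279 / 133.45 = 84.512 °C

T_out = 84.5 °C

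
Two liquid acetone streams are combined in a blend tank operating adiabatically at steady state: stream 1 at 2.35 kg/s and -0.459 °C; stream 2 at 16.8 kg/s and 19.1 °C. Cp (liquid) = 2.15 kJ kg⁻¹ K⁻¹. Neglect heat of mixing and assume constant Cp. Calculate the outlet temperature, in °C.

T_out = 16.7 °C

Adiabatic, steady state ⇒ Σ ṁᵢCp,ᵢ(T_out − Tᵢ) = 0
T_out = Σ ṁᵢCp,ᵢTᵢ / Σ ṁᵢCp,ᵢ
      = 687.57 / 41.172 = 16.7 °C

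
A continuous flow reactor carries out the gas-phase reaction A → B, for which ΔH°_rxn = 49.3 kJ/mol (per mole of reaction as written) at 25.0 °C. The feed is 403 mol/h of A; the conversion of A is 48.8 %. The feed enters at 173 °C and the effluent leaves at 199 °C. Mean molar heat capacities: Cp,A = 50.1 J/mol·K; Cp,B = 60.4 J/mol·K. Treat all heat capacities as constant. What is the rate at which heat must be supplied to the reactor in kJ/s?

Extent of reaction ξ = 0.488 × 403 = 196.66 mol/h
Reaction term: ξ·ΔH°_rxn = 196.66 × 49.3 = 9695.5 kJ/h
Sensible, feed 173→25 °C: -2988.2 kJ/h
Outlet flows (mol/h): A 206.34, B 196.66
Sensible, products 25→199 °C: 3865.6 kJ/h
Q = ΔH = 10573 kJ/h = 2.9369 kW
Heat supplied = 2.9369 kJ/s

Q_in = 2.94 kJ/s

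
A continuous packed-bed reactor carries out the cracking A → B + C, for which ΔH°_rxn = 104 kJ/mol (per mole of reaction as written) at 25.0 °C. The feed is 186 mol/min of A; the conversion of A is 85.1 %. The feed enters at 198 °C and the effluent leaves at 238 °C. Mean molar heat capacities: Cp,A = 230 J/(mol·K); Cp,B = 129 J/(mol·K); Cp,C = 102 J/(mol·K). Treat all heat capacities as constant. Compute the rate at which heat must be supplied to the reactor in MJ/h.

Q_in = 1090 MJ/h

Extent of reaction ξ = 0.851 × 186 = 158.29 mol/min
Reaction term: ξ·ΔH°_rxn = 158.29 × 104 = 16462 kJ/min
Sensible, feed 198→25 °C: -7400.9 kJ/min
Outlet flows (mol/min): A 27.714, B 158.29, C 158.29
Sensible, products 25→238 °C: 9145.9 kJ/min
Q = ΔH = 18207 kJ/min = 303.44 kW
Heat supplied = 1092.4 MJ/h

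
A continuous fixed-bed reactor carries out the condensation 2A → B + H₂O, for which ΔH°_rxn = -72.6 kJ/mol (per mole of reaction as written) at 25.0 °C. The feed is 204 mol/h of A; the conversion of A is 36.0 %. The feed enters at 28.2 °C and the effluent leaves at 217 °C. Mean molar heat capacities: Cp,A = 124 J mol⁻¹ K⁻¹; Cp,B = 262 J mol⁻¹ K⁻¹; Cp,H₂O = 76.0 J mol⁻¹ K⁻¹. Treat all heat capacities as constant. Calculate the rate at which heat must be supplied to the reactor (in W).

Extent of reaction ξ = 0.360 × 204 / 2 = 36.72 mol/h
Reaction term: ξ·ΔH°_rxn = 36.72 × -72.6 = -2665.9 kJ/h
Sensible, feed 28.2→25 °C: -80.947 kJ/h
Outlet flows (mol/h): A 130.56, B 36.72, H₂O 36.72
Sensible, products 25→217 °C: 5491.4 kJ/h
Q = ΔH = 2744.5 kJ/h = 0.76237 kW
Heat supplied = 762.37 W

Q_in = 762 W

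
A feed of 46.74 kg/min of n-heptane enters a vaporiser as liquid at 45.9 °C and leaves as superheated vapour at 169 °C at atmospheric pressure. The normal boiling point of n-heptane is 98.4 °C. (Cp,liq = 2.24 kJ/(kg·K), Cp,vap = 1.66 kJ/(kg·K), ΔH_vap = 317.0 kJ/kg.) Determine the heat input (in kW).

liquid 45.9→98.4 °C: 117.6 kJ/kg
vaporisation at 98.4 °C: 317 kJ/kg
vapour 98.4→169 °C: 117.2 kJ/kg
Δh = 117.6 + 317 + 117.2 = 551.8 kJ/kg
Q = ṁ·Δh = 46.74 kg/min × 551.8 kJ/kg = 25791 kJ/min
|Q| = 429.85 kW

Q = 430 kW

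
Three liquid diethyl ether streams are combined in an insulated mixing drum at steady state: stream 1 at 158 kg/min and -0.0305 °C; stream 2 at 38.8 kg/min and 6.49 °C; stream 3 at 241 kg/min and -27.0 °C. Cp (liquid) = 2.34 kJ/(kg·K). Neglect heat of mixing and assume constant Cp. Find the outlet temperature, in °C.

T_out = -14.3 °C

No heat crosses the boundary, so H_out = H_in.
Σ ṁᵢCp,ᵢTᵢ = 158×2.34×-0.0305 + 38.8×2.34×6.49 + 241×2.34×-27.0 = -14648
Σ ṁᵢCp,ᵢ = 158×2.34 + 38.8×2.34 + 241×2.34 = 1024.5
T_out = -14648 / 1024.5 = -14.299 °C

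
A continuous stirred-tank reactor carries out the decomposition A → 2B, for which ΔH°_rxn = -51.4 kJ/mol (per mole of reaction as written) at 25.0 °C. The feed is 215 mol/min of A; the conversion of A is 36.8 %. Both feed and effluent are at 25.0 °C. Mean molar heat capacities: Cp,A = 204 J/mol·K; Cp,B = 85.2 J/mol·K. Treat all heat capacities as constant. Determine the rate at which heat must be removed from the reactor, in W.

Q_out = 67800 W

Extent of reaction ξ = 0.368 × 215 = 79.12 mol/min
Reaction term: ξ·ΔH°_rxn = 79.12 × -51.4 = -4066.8 kJ/min
Q = ΔH = -4066.8 kJ/min = -67.779 kW
Heat removed = 67779 W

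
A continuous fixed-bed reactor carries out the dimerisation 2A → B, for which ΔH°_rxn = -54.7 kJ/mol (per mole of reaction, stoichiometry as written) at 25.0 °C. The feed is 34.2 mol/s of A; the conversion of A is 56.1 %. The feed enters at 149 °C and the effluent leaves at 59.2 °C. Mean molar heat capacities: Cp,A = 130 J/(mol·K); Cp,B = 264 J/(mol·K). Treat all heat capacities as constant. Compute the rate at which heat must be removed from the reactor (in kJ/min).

Extent of reaction ξ = 0.561 × 34.2 / 2 = 9.5931 mol/s
Reaction term: ξ·ΔH°_rxn = 9.5931 × -54.7 = -524.74 kJ/s
Sensible, feed 149→25 °C: -551.3 kJ/s
Outlet flows (mol/s): A 15.014, B 9.5931
Sensible, products 25→59.2 °C: 153.37 kJ/s
Q = ΔH = -922.68 kJ/s = -922.68 kW
Heat removed = 55361 kJ/min

Q_out = 55400 kJ/min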